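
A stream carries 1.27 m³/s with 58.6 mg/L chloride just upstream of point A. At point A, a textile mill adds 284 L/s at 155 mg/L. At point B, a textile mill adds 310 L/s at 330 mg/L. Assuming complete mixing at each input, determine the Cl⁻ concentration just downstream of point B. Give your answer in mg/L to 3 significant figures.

118 mg/L

284 L/s = 0.284 m³/s.
After input A: C = (1.27·58.6 + 0.284·155) / 1.554 = 76.22 mg/L.
310 L/s = 0.31 m³/s.
After input B: C = (1.554·76.22 + 0.31·330) / 1.864 = 118.4 mg/L.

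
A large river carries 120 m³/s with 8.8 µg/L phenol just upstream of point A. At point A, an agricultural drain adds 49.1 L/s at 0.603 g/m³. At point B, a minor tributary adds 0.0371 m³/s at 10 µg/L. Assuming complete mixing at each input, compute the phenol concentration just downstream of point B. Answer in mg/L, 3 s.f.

8.8 µg/L = 0.0088 mg/L.
49.1 L/s = 0.0491 m³/s.
After input A: C = (120·0.0088 + 0.0491·0.603) / 120 = 0.009043 mg/L.
10 µg/L = 0.01 mg/L.
After input B: C = (120·0.009043 + 0.0371·0.01) / 120.1 = 0.009043 mg/L.

0.00904 mg/L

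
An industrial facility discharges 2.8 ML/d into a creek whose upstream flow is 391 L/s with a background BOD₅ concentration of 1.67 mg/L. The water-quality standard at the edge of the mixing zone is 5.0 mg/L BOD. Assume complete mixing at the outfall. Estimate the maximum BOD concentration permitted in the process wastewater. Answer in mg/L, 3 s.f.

45.2 mg/L

2.8 ML/d = 0.03241 m³/s.
391 L/s = 0.391 m³/s.
Mass balance: 5·0.4234 = 0.03241·Cₑ + 0.391·1.67.
Cₑ = (2.117 − 0.653) / 0.03241 = 45.18 mg/L.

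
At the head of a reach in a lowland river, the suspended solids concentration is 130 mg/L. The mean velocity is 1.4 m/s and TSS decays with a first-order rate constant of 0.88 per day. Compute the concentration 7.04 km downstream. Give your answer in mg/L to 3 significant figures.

124 mg/L

Travel time t = 7.04 km / 1.4 m/s = 7040/1.4 = 5029 s = 0.0582 d.
First-order decay: C = 130·exp(−0.88·0.0582) = 130·0.9501 = 123.5 mg/L.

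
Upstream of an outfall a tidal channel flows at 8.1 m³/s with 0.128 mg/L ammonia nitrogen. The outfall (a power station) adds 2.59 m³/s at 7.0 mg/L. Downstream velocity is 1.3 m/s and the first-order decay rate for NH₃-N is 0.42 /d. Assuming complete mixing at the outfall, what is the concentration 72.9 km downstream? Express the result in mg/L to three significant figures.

After complete mixing, C₀ = (2.59·7 + 8.1·0.128) / 10.69 = 1.793 mg/L.
Travel time t = 7.29e+04 m / 1.3 m/s = 5.608e+04 s = 0.649 d.
C = 1.793·exp(−0.42·0.649) = 1.793·0.7614 = 1.365 mg/L.

1.37 mg/L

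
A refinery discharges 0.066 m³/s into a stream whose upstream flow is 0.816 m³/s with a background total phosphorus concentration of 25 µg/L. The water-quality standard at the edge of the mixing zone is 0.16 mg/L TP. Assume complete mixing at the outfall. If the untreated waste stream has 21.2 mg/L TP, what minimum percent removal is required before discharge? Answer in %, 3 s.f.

25 µg/L = 0.025 mg/L.
Mass balance: 0.16·0.882 = 0.066·Cₑ + 0.816·0.025.
Cₑ = (0.1411 − 0.0204) / 0.066 = 1.829 mg/L.
Required removal = 1 − 1.829/21.2 = 91.37 %.

91.4 %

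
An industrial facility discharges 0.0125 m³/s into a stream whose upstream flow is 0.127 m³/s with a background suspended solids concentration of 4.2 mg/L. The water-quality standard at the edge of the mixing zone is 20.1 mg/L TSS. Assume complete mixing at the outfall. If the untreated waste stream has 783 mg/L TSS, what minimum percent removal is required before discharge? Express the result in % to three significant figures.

76.8 %

Mass balance: 20.1·0.1395 = 0.0125·Cₑ + 0.127·4.2.
Cₑ = (2.804 − 0.5334) / 0.0125 = 181.6 mg/L.
Required removal = 1 − 181.6/783 = 76.8 %.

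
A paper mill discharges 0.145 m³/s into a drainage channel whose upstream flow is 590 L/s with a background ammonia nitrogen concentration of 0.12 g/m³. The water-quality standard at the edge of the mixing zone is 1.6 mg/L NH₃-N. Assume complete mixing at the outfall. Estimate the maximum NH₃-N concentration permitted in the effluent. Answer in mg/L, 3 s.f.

590 L/s = 0.59 m³/s.
Mass balance: 1.6·0.735 = 0.145·Cₑ + 0.59·0.12.
Cₑ = (1.176 − 0.0708) / 0.145 = 7.622 mg/L.

7.62 mg/L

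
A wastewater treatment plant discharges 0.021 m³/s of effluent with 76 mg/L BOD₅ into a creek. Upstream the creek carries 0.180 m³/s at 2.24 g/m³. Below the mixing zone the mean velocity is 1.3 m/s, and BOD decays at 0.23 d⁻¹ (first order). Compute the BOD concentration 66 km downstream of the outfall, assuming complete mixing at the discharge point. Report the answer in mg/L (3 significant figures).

8.69 mg/L

After complete mixing, C₀ = (0.021·76 + 0.18·2.24) / 0.201 = 9.946 mg/L.
Travel time t = 6.6e+04 m / 1.3 m/s = 5.077e+04 s = 0.5876 d.
C = 9.946·exp(−0.23·0.5876) = 9.946·0.8736 = 8.689 mg/L.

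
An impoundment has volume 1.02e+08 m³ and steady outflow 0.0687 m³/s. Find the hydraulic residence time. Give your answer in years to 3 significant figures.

Q = 0.0687 m³/s × 3.156e+07 s/yr = 2.168e+06 m³/yr.
Hydraulic residence time τ = V/Q = 1.02e+08/2.168e+06 = 47.05 yr.

47.0 yr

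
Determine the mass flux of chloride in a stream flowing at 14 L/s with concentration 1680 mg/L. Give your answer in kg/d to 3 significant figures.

2030 kg/d

14 L/s = 0.014 m³/s.
Mass flux = Q·C = 0.014 m³/s × 1680 g/m³ = 23.52 g/s.
= 23.52 g/s × 86.4 = 2032 kg/d.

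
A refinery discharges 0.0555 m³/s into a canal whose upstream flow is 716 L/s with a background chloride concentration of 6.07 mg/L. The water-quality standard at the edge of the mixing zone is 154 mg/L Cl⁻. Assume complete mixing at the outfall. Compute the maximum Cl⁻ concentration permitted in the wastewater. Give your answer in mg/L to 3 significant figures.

716 L/s = 0.716 m³/s.
Mass balance: 154·0.7715 = 0.0555·Cₑ + 0.716·6.07.
Cₑ = (118.8 − 4.346) / 0.0555 = 2062 mg/L.

2060 mg/L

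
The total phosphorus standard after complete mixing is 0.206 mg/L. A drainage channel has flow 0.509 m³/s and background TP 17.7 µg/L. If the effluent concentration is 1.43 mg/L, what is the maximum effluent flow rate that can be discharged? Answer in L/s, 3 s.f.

17.7 µg/L = 0.0177 mg/L.
Mass balance at complete mixing: C_std·(Q_w + Q_r) = Q_w·C_e + Q_r·C_b.
Rearranging, Q_w = Q_r·(C_std − C_b)/(C_e − C_std) = 0.509·(0.206 − 0.0177) / (1.43 − 0.206) = 0.0783 m³/s.
= 78.3 L/s.

78.3 L/s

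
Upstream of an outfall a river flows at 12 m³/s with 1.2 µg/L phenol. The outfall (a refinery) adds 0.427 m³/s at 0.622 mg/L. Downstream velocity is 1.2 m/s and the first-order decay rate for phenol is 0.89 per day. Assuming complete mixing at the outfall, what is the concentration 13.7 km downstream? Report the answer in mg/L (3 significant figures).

1.2 µg/L = 0.0012 mg/L.
After complete mixing, C₀ = (0.427·0.622 + 12·0.0012) / 12.43 = 0.02253 mg/L.
Travel time t = 1.37e+04 m / 1.2 m/s = 1.142e+04 s = 0.1321 d.
C = 0.02253·exp(−0.89·0.1321) = 0.02253·0.889 = 0.02003 mg/L.

0.0200 mg/L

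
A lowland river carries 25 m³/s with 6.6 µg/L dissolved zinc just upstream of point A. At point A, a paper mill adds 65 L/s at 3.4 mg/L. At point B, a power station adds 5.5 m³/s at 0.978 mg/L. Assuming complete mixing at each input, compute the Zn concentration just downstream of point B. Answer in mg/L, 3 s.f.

0.189 mg/L

6.6 µg/L = 0.0066 mg/L.
65 L/s = 0.065 m³/s.
After input A: C = (25·0.0066 + 0.065·3.4) / 25.07 = 0.0154 mg/L.
After input B: C = (25.07·0.0154 + 5.5·0.978) / 30.57 = 0.1886 mg/L.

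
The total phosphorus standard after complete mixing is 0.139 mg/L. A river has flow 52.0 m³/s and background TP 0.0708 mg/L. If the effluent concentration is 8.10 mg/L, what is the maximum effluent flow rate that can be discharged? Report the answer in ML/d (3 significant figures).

Mass balance at complete mixing: C_std·(Q_w + Q_r) = Q_w·C_e + Q_r·C_b.
Rearranging, Q_w = Q_r·(C_std − C_b)/(C_e − C_std) = 52.0·(0.139 − 0.0708) / (8.1 − 0.139) = 0.4455 m³/s.
= 38.49 ML/d.

38.5 ML/d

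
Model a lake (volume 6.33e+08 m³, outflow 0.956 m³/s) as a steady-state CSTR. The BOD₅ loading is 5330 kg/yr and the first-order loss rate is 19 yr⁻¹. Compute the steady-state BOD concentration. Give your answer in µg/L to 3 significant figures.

Outflow Q = 0.956 m³/s × 3.156e+07 s/yr = 3.017e+07 m³/yr.
Steady-state CSTR mass balance: W = Q·C + k·V·C, so C = W/(Q + kV).
Q + kV = 3.017e+07 + 19·6.33e+08 = 1.206e+10 m³/yr.
C = 5330/1.206e+10 = 4.421e-07 kg/m³ = 0.0004421 mg/L = 0.4421 µg/L.

0.442 µg/L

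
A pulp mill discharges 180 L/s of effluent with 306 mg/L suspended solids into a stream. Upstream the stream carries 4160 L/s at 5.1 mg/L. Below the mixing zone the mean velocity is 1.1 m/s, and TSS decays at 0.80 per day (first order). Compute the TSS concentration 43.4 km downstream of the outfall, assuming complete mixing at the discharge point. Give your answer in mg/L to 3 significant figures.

12.2 mg/L

180 L/s = 0.18 m³/s.
4160 L/s = 4.16 m³/s.
After complete mixing, C₀ = (0.18·306 + 4.16·5.1) / 4.34 = 17.58 mg/L.
Travel time t = 4.34e+04 m / 1.1 m/s = 3.945e+04 s = 0.4566 d.
C = 17.58·exp(−0.80·0.4566) = 17.58·0.694 = 12.2 mg/L.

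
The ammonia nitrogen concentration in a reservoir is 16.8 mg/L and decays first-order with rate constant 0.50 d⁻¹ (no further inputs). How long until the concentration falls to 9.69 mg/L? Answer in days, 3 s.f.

1.10 d

t = ln(C₀/C)/k = ln(16.8/9.69)/0.50 = 0.5503/0.50 = 1.101 d.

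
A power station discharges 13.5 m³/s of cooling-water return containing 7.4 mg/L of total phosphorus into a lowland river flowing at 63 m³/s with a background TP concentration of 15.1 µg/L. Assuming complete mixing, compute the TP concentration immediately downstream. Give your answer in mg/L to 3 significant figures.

15.1 µg/L = 0.0151 mg/L.
By mass balance at complete mixing, C = (13.5·7.4 + 63·0.0151) / (13.5 + 63) = 100.9/76.5 = 1.318 mg/L.

1.32 mg/L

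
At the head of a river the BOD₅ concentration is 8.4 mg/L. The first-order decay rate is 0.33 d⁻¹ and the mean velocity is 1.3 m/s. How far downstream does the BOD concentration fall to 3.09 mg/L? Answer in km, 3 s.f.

340 km

From C = C₀·e^(−kt), t = ln(C₀/C)/k = ln(8.4/3.09)/0.33 = 1/0.33 = 3.03 d.
Distance = v·t = 1.3 m/s × 2.618e+05 s = 3.404e+05 m = 340.4 km.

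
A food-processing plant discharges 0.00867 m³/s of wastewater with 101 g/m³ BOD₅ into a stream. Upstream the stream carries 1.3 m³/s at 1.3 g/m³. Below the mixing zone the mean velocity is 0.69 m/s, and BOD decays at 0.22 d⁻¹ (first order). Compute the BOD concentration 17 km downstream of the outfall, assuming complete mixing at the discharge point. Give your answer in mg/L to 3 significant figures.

1.84 mg/L

After complete mixing, C₀ = (0.00867·101 + 1.3·1.3) / 1.309 = 1.961 mg/L.
Travel time t = 1.7e+04 m / 0.69 m/s = 2.464e+04 s = 0.2852 d.
C = 1.961·exp(−0.22·0.2852) = 1.961·0.9392 = 1.841 mg/L.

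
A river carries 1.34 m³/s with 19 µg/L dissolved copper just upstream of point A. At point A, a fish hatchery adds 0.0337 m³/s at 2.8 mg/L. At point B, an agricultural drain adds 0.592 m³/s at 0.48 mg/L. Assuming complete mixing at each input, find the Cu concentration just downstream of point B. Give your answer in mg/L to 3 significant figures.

0.206 mg/L

19 µg/L = 0.019 mg/L.
After input A: C = (1.34·0.019 + 0.0337·2.8) / 1.374 = 0.08722 mg/L.
After input B: C = (1.374·0.08722 + 0.592·0.48) / 1.966 = 0.2055 mg/L.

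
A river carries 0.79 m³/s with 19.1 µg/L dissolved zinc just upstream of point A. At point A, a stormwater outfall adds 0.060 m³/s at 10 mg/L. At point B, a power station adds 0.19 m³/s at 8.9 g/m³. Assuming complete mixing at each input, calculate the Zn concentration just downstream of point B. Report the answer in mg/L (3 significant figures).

19.1 µg/L = 0.0191 mg/L.
After input A: C = (0.79·0.0191 + 0.06·10) / 0.85 = 0.7236 mg/L.
After input B: C = (0.85·0.7236 + 0.19·8.9) / 1.04 = 2.217 mg/L.

2.22 mg/L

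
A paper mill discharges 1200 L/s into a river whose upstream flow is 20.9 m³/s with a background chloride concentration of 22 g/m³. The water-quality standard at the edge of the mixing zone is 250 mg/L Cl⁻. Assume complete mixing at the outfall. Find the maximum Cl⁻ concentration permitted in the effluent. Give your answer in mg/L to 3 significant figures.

4220 mg/L

1200 L/s = 1.2 m³/s.
Mass balance: 250·22.1 = 1.2·Cₑ + 20.9·22.
Cₑ = (5525 − 459.8) / 1.2 = 4221 mg/L.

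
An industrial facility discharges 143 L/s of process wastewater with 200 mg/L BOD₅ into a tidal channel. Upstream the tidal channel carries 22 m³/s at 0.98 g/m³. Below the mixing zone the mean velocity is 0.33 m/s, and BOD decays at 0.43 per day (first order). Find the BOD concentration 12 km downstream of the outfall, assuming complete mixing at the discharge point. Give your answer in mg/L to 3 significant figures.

143 L/s = 0.143 m³/s.
After complete mixing, C₀ = (0.143·200 + 22·0.98) / 22.14 = 2.265 mg/L.
Travel time t = 1.2e+04 m / 0.33 m/s = 3.636e+04 s = 0.4209 d.
C = 2.265·exp(−0.43·0.4209) = 2.265·0.8345 = 1.89 mg/L.

1.89 mg/L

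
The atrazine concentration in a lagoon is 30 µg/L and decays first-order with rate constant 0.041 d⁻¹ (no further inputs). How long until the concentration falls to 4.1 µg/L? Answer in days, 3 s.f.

48.5 d

t = ln(C₀/C)/k = ln(30/4.1)/0.041 = 1.99/0.041 = 48.54 d.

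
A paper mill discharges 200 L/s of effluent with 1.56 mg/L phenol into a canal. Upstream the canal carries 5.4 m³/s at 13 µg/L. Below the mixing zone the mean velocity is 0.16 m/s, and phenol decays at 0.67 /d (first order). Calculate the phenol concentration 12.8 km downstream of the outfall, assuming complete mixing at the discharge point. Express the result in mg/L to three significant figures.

200 L/s = 0.2 m³/s.
13 µg/L = 0.013 mg/L.
After complete mixing, C₀ = (0.2·1.56 + 5.4·0.013) / 5.6 = 0.06825 mg/L.
Travel time t = 1.28e+04 m / 0.16 m/s = 8e+04 s = 0.9259 d.
C = 0.06825·exp(−0.67·0.9259) = 0.06825·0.5377 = 0.0367 mg/L.

0.0367 mg/L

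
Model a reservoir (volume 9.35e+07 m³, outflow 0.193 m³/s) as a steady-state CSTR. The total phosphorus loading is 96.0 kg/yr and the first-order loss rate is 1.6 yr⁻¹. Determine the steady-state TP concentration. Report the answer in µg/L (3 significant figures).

0.617 µg/L

Outflow Q = 0.193 m³/s × 3.156e+07 s/yr = 6.091e+06 m³/yr.
Steady-state CSTR mass balance: W = Q·C + k·V·C, so C = W/(Q + kV).
Q + kV = 6.091e+06 + 1.6·9.35e+07 = 1.557e+08 m³/yr.
C = 96.0/1.557e+08 = 6.166e-07 kg/m³ = 0.0006166 mg/L = 0.6166 µg/L.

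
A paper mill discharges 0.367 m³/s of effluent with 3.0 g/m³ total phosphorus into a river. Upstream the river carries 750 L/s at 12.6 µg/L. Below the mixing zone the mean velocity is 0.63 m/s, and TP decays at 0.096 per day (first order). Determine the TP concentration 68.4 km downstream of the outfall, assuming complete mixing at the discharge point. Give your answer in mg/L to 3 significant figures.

750 L/s = 0.75 m³/s.
12.6 µg/L = 0.0126 mg/L.
After complete mixing, C₀ = (0.367·3 + 0.75·0.0126) / 1.117 = 0.9941 mg/L.
Travel time t = 6.84e+04 m / 0.63 m/s = 1.086e+05 s = 1.257 d.
C = 0.9941·exp(−0.096·1.257) = 0.9941·0.8864 = 0.8812 mg/L.

0.881 mg/L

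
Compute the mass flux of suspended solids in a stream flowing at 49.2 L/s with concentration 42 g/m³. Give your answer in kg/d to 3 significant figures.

179 kg/d

49.2 L/s = 0.0492 m³/s.
Mass flux = Q·C = 0.0492 m³/s × 42 g/m³ = 2.066 g/s.
= 2.066 g/s × 86.4 = 178.5 kg/d.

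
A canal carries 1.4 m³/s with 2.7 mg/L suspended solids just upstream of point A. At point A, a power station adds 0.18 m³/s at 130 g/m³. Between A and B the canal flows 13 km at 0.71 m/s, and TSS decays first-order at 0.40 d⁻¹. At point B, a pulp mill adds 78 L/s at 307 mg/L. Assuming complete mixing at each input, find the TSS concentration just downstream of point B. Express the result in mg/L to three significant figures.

29.5 mg/L

After input A: C = (1.4·2.7 + 0.18·130) / 1.58 = 17.2 mg/L.
Over the 13 km reach to input B (t = 1.831e+04 s = 0.2119 d), decay gives C = 17.2·exp(−0.40·0.2119) = 15.8 mg/L.
78 L/s = 0.078 m³/s.
After input B: C = (1.58·15.8 + 0.078·307) / 1.658 = 29.5 mg/L.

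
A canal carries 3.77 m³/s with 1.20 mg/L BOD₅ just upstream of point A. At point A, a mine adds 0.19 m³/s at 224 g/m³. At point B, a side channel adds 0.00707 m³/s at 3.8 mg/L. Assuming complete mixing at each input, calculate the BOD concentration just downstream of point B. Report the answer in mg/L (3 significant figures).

11.9 mg/L

After input A: C = (3.77·1.2 + 0.19·224) / 3.96 = 11.89 mg/L.
After input B: C = (3.96·11.89 + 0.00707·3.8) / 3.967 = 11.88 mg/L.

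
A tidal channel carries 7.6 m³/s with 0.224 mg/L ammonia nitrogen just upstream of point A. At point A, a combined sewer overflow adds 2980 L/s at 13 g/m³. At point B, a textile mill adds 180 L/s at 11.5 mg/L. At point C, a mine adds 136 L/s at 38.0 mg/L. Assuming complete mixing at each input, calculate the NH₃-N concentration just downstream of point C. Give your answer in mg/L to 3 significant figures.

2980 L/s = 2.98 m³/s.
After input A: C = (7.6·0.224 + 2.98·13) / 10.58 = 3.823 mg/L.
180 L/s = 0.18 m³/s.
After input B: C = (10.58·3.823 + 0.18·11.5) / 10.76 = 3.951 mg/L.
136 L/s = 0.136 m³/s.
After input C: C = (10.76·3.951 + 0.136·38) / 10.9 = 4.376 mg/L.

4.38 mg/L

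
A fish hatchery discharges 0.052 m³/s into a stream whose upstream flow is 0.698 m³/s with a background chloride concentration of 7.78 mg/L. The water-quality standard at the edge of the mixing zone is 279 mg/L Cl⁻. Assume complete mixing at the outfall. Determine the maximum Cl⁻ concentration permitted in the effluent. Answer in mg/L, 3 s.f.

Mass balance: 279·0.75 = 0.052·Cₑ + 0.698·7.78.
Cₑ = (209.2 − 5.43) / 0.052 = 3920 mg/L.

3920 mg/L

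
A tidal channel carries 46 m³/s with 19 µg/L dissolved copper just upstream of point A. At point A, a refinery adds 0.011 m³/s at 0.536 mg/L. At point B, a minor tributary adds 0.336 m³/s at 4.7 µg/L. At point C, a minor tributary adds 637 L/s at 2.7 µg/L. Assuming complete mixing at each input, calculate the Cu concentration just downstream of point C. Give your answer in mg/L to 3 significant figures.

19 µg/L = 0.019 mg/L.
After input A: C = (46·0.019 + 0.011·0.536) / 46.01 = 0.01912 mg/L.
4.7 µg/L = 0.0047 mg/L.
After input B: C = (46.01·0.01912 + 0.336·0.0047) / 46.35 = 0.01902 mg/L.
637 L/s = 0.637 m³/s.
2.7 µg/L = 0.0027 mg/L.
After input C: C = (46.35·0.01902 + 0.637·0.0027) / 46.98 = 0.0188 mg/L.

0.0188 mg/L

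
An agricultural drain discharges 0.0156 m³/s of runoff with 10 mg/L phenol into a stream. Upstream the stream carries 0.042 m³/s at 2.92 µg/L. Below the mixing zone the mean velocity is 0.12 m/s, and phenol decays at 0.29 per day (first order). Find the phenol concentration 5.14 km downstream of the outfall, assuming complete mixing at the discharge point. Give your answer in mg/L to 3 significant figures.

2.35 mg/L

2.92 µg/L = 0.00292 mg/L.
After complete mixing, C₀ = (0.0156·10 + 0.042·0.00292) / 0.0576 = 2.71 mg/L.
Travel time t = 5140 m / 0.12 m/s = 4.283e+04 s = 0.4958 d.
C = 2.71·exp(−0.29·0.4958) = 2.71·0.8661 = 2.347 mg/L.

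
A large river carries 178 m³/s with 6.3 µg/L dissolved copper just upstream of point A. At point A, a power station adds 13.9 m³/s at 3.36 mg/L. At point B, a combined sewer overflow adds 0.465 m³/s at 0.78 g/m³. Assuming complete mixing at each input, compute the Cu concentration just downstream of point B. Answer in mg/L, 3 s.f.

6.3 µg/L = 0.0063 mg/L.
After input A: C = (178·0.0063 + 13.9·3.36) / 191.9 = 0.2492 mg/L.
After input B: C = (191.9·0.2492 + 0.465·0.78) / 192.4 = 0.2505 mg/L.

0.251 mg/L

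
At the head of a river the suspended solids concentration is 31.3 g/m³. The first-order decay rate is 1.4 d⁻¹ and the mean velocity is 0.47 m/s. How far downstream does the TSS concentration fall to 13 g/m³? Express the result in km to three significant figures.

25.5 km

From C = C₀·e^(−kt), t = ln(C₀/C)/k = ln(31.3/13)/1.4 = 0.8787/1.4 = 0.6276 d.
Distance = v·t = 0.47 m/s × 5.423e+04 s = 2.549e+04 m = 25.49 km.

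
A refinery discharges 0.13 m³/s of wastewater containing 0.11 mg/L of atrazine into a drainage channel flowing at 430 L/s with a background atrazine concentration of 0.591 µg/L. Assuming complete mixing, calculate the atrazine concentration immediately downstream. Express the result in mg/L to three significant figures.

430 L/s = 0.43 m³/s.
0.591 µg/L = 0.000591 mg/L.
Flow-weighted mixing gives C = (0.13·0.11 + 0.43·0.000591) / (0.13 + 0.43) = 0.01455/0.56 = 0.02599 mg/L.

0.0260 mg/L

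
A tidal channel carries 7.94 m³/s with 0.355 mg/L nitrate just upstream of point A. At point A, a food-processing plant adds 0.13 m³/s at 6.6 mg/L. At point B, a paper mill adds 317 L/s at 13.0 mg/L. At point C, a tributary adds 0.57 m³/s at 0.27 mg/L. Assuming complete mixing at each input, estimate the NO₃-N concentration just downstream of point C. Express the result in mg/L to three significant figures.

After input A: C = (7.94·0.355 + 0.13·6.6) / 8.07 = 0.4556 mg/L.
317 L/s = 0.317 m³/s.
After input B: C = (8.07·0.4556 + 0.317·13) / 8.387 = 0.9297 mg/L.
After input C: C = (8.387·0.9297 + 0.57·0.27) / 8.957 = 0.8878 mg/L.

0.888 mg/L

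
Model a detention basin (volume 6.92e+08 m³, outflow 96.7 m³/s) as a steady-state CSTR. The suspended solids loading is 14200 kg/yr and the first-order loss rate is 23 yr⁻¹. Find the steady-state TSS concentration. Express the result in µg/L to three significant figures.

0.749 µg/L

Outflow Q = 96.7 m³/s × 3.156e+07 s/yr = 3.052e+09 m³/yr.
Steady-state CSTR mass balance: W = Q·C + k·V·C, so C = W/(Q + kV).
Q + kV = 3.052e+09 + 23·6.92e+08 = 1.897e+10 m³/yr.
C = 14200/1.897e+10 = 7.486e-07 kg/m³ = 0.0007486 mg/L = 0.7486 µg/L.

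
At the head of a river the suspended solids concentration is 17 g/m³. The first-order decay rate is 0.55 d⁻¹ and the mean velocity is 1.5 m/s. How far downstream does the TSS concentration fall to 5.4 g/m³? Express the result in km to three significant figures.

From C = C₀·e^(−kt), t = ln(C₀/C)/k = ln(17/5.4)/0.55 = 1.147/0.55 = 2.085 d.
Distance = v·t = 1.5 m/s × 1.802e+05 s = 2.702e+05 m = 270.2 km.

270 km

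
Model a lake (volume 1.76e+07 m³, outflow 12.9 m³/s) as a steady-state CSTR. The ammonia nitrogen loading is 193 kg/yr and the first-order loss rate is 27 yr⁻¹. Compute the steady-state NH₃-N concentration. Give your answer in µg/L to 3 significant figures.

Outflow Q = 12.9 m³/s × 3.156e+07 s/yr = 4.071e+08 m³/yr.
Steady-state CSTR mass balance: W = Q·C + k·V·C, so C = W/(Q + kV).
Q + kV = 4.071e+08 + 27·1.76e+07 = 8.823e+08 m³/yr.
C = 193/8.823e+08 = 2.187e-07 kg/m³ = 0.0002187 mg/L = 0.2187 µg/L.

0.219 µg/L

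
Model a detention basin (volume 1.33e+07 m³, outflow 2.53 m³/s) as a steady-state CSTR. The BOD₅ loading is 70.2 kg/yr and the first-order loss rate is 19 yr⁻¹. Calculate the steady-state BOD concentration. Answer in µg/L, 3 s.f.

Outflow Q = 2.53 m³/s × 3.156e+07 s/yr = 7.984e+07 m³/yr.
Steady-state CSTR mass balance: W = Q·C + k·V·C, so C = W/(Q + kV).
Q + kV = 7.984e+07 + 19·1.33e+07 = 3.325e+08 m³/yr.
C = 70.2/3.325e+08 = 2.111e-07 kg/m³ = 0.0002111 mg/L = 0.2111 µg/L.

0.211 µg/L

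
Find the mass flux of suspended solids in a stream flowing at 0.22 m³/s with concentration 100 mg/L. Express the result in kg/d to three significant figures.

1900 kg/d

Mass flux = Q·C = 0.22 m³/s × 100 g/m³ = 22 g/s.
= 22 g/s × 86.4 = 1901 kg/d.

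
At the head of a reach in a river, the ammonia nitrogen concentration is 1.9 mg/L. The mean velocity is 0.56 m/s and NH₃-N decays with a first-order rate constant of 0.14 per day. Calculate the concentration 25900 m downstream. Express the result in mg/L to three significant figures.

Travel time t = 25900 m / 0.56 m/s = 2.59e+04/0.56 = 4.625e+04 s = 0.5353 d.
First-order decay: C = 1.9·exp(−0.14·0.5353) = 1.9·0.9278 = 1.763 mg/L.

1.76 mg/L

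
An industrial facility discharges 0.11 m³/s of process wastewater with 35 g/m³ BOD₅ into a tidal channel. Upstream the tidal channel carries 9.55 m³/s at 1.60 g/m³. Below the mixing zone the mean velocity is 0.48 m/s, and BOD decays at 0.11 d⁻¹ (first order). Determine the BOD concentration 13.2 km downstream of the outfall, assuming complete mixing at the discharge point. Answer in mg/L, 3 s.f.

1.91 mg/L

After complete mixing, C₀ = (0.11·35 + 9.55·1.6) / 9.66 = 1.98 mg/L.
Travel time t = 1.32e+04 m / 0.48 m/s = 2.75e+04 s = 0.3183 d.
C = 1.98·exp(−0.11·0.3183) = 1.98·0.9656 = 1.912 mg/L.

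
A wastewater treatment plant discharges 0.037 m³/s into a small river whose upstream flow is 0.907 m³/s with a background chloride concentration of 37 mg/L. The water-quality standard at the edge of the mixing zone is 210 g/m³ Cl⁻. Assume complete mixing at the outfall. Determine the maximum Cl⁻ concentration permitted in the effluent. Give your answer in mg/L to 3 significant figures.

Mass balance: 210·0.944 = 0.037·Cₑ + 0.907·37.
Cₑ = (198.2 − 33.56) / 0.037 = 4451 mg/L.

4450 mg/L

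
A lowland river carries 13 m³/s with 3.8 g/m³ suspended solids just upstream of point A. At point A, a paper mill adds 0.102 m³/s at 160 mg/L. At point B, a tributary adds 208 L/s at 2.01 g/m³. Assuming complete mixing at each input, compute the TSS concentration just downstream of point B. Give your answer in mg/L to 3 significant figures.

4.97 mg/L

After input A: C = (13·3.8 + 0.102·160) / 13.1 = 5.016 mg/L.
208 L/s = 0.208 m³/s.
After input B: C = (13.1·5.016 + 0.208·2.01) / 13.31 = 4.969 mg/L.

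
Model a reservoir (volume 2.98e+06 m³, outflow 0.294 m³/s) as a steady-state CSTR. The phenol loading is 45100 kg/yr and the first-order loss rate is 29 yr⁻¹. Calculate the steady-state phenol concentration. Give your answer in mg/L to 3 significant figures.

0.471 mg/L

Outflow Q = 0.294 m³/s × 3.156e+07 s/yr = 9.278e+06 m³/yr.
Steady-state CSTR mass balance: W = Q·C + k·V·C, so C = W/(Q + kV).
Q + kV = 9.278e+06 + 29·2.98e+06 = 9.57e+07 m³/yr.
C = 45100/9.57e+07 = 0.0004713 kg/m³ = 0.4713 mg/L.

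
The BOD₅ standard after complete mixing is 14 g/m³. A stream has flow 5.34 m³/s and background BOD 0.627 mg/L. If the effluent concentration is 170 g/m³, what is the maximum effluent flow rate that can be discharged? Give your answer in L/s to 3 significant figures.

Mass balance at complete mixing: C_std·(Q_w + Q_r) = Q_w·C_e + Q_r·C_b.
Rearranging, Q_w = Q_r·(C_std − C_b)/(C_e − C_std) = 5.34·(14 − 0.627) / (170 − 14) = 0.4578 m³/s.
= 457.8 L/s.

458 L/s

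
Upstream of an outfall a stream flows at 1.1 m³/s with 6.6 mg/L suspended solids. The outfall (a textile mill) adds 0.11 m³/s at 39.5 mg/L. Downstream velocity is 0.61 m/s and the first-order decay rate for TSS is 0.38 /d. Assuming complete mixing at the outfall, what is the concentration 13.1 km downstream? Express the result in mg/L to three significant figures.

After complete mixing, C₀ = (0.11·39.5 + 1.1·6.6) / 1.21 = 9.591 mg/L.
Travel time t = 1.31e+04 m / 0.61 m/s = 2.148e+04 s = 0.2486 d.
C = 9.591·exp(−0.38·0.2486) = 9.591·0.9099 = 8.726 mg/L.

8.73 mg/L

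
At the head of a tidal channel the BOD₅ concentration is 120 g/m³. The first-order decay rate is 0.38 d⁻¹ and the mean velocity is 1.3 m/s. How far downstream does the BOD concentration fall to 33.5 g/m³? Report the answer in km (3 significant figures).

From C = C₀·e^(−kt), t = ln(C₀/C)/k = ln(120/33.5)/0.38 = 1.276/0.38 = 3.358 d.
Distance = v·t = 1.3 m/s × 2.901e+05 s = 3.771e+05 m = 377.1 km.

377 km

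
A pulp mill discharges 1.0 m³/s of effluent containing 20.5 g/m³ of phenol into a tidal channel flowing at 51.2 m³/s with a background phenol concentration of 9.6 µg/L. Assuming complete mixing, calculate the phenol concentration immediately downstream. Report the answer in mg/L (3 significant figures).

0.402 mg/L

9.6 µg/L = 0.0096 mg/L.
Conservation of mass across the mixing zone: C = (1·20.5 + 51.2·0.0096) / (1 + 51.2) = 20.99/52.2 = 0.4021 mg/L.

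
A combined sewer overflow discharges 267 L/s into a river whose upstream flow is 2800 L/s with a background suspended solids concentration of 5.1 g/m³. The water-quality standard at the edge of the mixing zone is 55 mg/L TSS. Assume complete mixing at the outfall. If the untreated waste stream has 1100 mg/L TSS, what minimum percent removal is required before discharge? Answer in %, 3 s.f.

267 L/s = 0.267 m³/s.
2800 L/s = 2.8 m³/s.
Mass balance: 55·3.067 = 0.267·Cₑ + 2.8·5.1.
Cₑ = (168.7 − 14.28) / 0.267 = 578.3 mg/L.
Required removal = 1 − 578.3/1100 = 47.43 %.

47.4 %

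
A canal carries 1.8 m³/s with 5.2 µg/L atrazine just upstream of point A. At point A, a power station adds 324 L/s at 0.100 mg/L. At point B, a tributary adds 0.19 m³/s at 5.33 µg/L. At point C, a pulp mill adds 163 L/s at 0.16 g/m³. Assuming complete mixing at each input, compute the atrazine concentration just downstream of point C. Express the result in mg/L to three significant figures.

0.0278 mg/L

5.2 µg/L = 0.0052 mg/L.
324 L/s = 0.324 m³/s.
After input A: C = (1.8·0.0052 + 0.324·0.1) / 2.124 = 0.01966 mg/L.
5.33 µg/L = 0.00533 mg/L.
After input B: C = (2.124·0.01966 + 0.19·0.00533) / 2.314 = 0.01848 mg/L.
163 L/s = 0.163 m³/s.
After input C: C = (2.314·0.01848 + 0.163·0.16) / 2.477 = 0.0278 mg/L.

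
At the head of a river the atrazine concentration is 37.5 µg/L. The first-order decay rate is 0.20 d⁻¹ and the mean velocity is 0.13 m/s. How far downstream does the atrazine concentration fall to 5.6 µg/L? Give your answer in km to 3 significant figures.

107 km

From C = C₀·e^(−kt), t = ln(C₀/C)/k = ln(37.5/5.6)/0.20 = 1.902/0.20 = 9.508 d.
Distance = v·t = 0.13 m/s × 8.215e+05 s = 1.068e+05 m = 106.8 km.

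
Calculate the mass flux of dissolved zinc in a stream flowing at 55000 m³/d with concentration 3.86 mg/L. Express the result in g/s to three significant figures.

2.46 g/s

55000 m³/d = 0.6366 m³/s.
Mass flux = Q·C = 0.6366 m³/s × 3.86 g/m³ = 2.457 g/s.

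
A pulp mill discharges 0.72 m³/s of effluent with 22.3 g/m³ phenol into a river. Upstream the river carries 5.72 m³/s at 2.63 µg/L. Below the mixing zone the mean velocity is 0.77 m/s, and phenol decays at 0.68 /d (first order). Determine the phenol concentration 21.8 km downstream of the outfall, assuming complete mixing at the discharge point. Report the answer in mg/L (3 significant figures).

2.63 µg/L = 0.00263 mg/L.
After complete mixing, C₀ = (0.72·22.3 + 5.72·0.00263) / 6.44 = 2.496 mg/L.
Travel time t = 2.18e+04 m / 0.77 m/s = 2.831e+04 s = 0.3277 d.
C = 2.496·exp(−0.68·0.3277) = 2.496·0.8003 = 1.997 mg/L.

2.00 mg/L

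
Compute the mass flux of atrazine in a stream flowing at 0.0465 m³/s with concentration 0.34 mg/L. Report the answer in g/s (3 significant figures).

0.0158 g/s

Mass flux = Q·C = 0.0465 m³/s × 0.34 g/m³ = 0.01581 g/s.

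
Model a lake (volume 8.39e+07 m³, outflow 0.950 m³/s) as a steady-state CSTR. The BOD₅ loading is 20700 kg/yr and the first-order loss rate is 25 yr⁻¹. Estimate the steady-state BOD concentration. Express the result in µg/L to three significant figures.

9.73 µg/L

Outflow Q = 0.950 m³/s × 3.156e+07 s/yr = 2.998e+07 m³/yr.
Steady-state CSTR mass balance: W = Q·C + k·V·C, so C = W/(Q + kV).
Q + kV = 2.998e+07 + 25·8.39e+07 = 2.127e+09 m³/yr.
C = 20700/2.127e+09 = 9.73e-06 kg/m³ = 0.00973 mg/L = 9.73 µg/L.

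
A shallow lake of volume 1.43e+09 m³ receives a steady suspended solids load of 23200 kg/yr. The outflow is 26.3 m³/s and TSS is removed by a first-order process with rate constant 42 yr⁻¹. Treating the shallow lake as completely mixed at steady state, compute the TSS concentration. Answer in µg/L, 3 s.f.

0.381 µg/L

Outflow Q = 26.3 m³/s × 3.156e+07 s/yr = 8.3e+08 m³/yr.
Steady-state CSTR mass balance: W = Q·C + k·V·C, so C = W/(Q + kV).
Q + kV = 8.3e+08 + 42·1.43e+09 = 6.089e+10 m³/yr.
C = 23200/6.089e+10 = 3.81e-07 kg/m³ = 0.000381 mg/L = 0.381 µg/L.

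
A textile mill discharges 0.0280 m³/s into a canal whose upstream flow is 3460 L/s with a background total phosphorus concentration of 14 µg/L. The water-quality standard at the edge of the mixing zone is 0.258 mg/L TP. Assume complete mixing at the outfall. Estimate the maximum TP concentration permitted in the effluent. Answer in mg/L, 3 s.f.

3460 L/s = 3.46 m³/s.
14 µg/L = 0.014 mg/L.
Mass balance: 0.258·3.488 = 0.028·Cₑ + 3.46·0.014.
Cₑ = (0.8999 − 0.04844) / 0.028 = 30.41 mg/L.

30.4 mg/L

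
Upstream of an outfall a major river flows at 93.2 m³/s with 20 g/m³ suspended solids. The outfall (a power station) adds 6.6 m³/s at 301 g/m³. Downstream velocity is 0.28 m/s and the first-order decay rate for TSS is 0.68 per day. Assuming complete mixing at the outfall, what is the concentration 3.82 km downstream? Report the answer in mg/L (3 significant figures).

34.7 mg/L

After complete mixing, C₀ = (6.6·301 + 93.2·20) / 99.8 = 38.58 mg/L.
Travel time t = 3820 m / 0.28 m/s = 1.364e+04 s = 0.1579 d.
C = 38.58·exp(−0.68·0.1579) = 38.58·0.8982 = 34.65 mg/L.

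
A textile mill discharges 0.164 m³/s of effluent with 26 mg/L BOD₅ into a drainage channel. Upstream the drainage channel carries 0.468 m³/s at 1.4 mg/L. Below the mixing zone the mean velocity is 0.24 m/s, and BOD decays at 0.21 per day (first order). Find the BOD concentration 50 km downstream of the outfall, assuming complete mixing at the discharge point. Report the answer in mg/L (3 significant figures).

After complete mixing, C₀ = (0.164·26 + 0.468·1.4) / 0.632 = 7.784 mg/L.
Travel time t = 5e+04 m / 0.24 m/s = 2.083e+05 s = 2.411 d.
C = 7.784·exp(−0.21·2.411) = 7.784·0.6027 = 4.691 mg/L.

4.69 mg/L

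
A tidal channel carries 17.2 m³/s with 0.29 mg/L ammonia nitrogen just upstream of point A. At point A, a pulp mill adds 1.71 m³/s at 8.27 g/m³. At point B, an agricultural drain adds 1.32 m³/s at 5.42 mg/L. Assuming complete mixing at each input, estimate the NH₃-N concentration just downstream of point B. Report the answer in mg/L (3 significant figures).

1.30 mg/L

After input A: C = (17.2·0.29 + 1.71·8.27) / 18.91 = 1.012 mg/L.
After input B: C = (18.91·1.012 + 1.32·5.42) / 20.23 = 1.299 mg/L.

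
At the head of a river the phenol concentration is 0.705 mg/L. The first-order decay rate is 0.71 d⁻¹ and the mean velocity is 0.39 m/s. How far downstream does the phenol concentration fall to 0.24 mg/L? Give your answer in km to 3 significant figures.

51.1 km

From C = C₀·e^(−kt), t = ln(C₀/C)/k = ln(0.705/0.24)/0.71 = 1.078/0.71 = 1.518 d.
Distance = v·t = 0.39 m/s × 1.311e+05 s = 5.114e+04 m = 51.14 km.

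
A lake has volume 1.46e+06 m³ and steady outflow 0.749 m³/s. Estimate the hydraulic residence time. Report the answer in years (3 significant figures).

Q = 0.749 m³/s × 3.156e+07 s/yr = 2.364e+07 m³/yr.
Hydraulic residence time τ = V/Q = 1.46e+06/2.364e+07 = 0.06177 yr.

0.0618 yr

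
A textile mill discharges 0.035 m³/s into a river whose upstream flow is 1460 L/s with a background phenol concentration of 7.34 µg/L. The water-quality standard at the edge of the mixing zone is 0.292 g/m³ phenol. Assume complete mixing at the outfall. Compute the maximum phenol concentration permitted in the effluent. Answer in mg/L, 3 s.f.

12.2 mg/L

1460 L/s = 1.46 m³/s.
7.34 µg/L = 0.00734 mg/L.
Mass balance: 0.292·1.495 = 0.035·Cₑ + 1.46·0.00734.
Cₑ = (0.4365 − 0.01072) / 0.035 = 12.17 mg/L.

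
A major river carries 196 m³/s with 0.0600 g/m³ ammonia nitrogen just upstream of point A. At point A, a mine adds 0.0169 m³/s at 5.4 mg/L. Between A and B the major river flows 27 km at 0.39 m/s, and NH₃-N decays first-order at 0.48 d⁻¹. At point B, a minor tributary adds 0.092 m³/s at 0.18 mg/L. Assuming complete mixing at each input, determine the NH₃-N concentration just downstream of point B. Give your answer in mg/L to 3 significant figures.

After input A: C = (196·0.06 + 0.0169·5.4) / 196 = 0.06046 mg/L.
Over the 27 km reach to input B (t = 6.923e+04 s = 0.8013 d), decay gives C = 0.06046·exp(−0.48·0.8013) = 0.04116 mg/L.
After input B: C = (196·0.04116 + 0.092·0.18) / 196.1 = 0.04122 mg/L.

0.0412 mg/L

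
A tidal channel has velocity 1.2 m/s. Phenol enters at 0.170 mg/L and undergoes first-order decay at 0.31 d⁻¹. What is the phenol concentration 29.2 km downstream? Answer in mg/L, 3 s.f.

Travel time t = 29.2 km / 1.2 m/s = 2.92e+04/1.2 = 2.433e+04 s = 0.2816 d.
First-order decay: C = 0.170·exp(−0.31·0.2816) = 0.170·0.9164 = 0.1558 mg/L.

0.156 mg/L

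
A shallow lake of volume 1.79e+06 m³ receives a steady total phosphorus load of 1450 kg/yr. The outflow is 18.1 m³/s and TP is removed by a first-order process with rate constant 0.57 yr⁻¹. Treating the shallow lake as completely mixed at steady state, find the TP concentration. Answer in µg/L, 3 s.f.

Outflow Q = 18.1 m³/s × 3.156e+07 s/yr = 5.712e+08 m³/yr.
Steady-state CSTR mass balance: W = Q·C + k·V·C, so C = W/(Q + kV).
Q + kV = 5.712e+08 + 0.57·1.79e+06 = 5.722e+08 m³/yr.
C = 1450/5.722e+08 = 2.534e-06 kg/m³ = 0.002534 mg/L = 2.534 µg/L.

2.53 µg/L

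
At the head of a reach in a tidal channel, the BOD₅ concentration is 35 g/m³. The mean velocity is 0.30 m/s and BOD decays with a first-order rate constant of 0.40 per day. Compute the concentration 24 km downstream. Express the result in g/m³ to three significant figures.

24.2 g/m³

Travel time t = 24 km / 0.30 m/s = 2.4e+04/0.30 = 8e+04 s = 0.9259 d.
First-order decay: C = 35·exp(−0.40·0.9259) = 35·0.6905 = 24.17 g/m³.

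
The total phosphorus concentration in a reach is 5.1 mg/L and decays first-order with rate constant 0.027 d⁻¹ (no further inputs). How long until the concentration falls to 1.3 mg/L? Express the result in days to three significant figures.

50.6 d

t = ln(C₀/C)/k = ln(5.1/1.3)/0.027 = 1.367/0.027 = 50.63 d.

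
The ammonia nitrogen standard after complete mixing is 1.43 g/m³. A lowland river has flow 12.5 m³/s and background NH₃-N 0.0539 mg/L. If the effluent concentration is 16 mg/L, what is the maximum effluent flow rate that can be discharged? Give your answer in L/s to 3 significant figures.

1180 L/s

Mass balance at complete mixing: C_std·(Q_w + Q_r) = Q_w·C_e + Q_r·C_b.
Rearranging, Q_w = Q_r·(C_std − C_b)/(C_e − C_std) = 12.5·(1.43 − 0.0539) / (16 − 1.43) = 1.181 m³/s.
= 1181 L/s.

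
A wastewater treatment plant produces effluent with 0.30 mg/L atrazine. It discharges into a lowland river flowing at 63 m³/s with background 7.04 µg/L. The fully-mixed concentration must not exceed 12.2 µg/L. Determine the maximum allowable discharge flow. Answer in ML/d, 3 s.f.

7.04 µg/L = 0.00704 mg/L.
12.2 µg/L = 0.0122 mg/L.
Mass balance at complete mixing: C_std·(Q_w + Q_r) = Q_w·C_e + Q_r·C_b.
Rearranging, Q_w = Q_r·(C_std − C_b)/(C_e − C_std) = 63·(0.0122 − 0.00704) / (0.3 − 0.0122) = 1.13 m³/s.
= 97.59 ML/d.

97.6 ML/d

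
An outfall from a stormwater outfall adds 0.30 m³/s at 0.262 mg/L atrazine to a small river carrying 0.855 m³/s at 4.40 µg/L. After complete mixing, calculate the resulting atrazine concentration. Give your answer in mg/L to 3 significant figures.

0.0713 mg/L

4.40 µg/L = 0.0044 mg/L.
By mass balance at complete mixing, C = (0.3·0.262 + 0.855·0.0044) / (0.3 + 0.855) = 0.08236/1.155 = 0.07131 mg/L.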